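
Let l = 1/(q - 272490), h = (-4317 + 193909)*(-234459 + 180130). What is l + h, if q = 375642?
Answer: -1062501060356735/103152 ≈ -1.0300e+10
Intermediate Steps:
h = -10300343768 (h = 189592*(-54329) = -10300343768)
l = 1/103152 (l = 1/(375642 - 272490) = 1/103152 ≈ 9.6944e-6)
l + h = 1/103152 - 10300343768 = -1062501060356735/103152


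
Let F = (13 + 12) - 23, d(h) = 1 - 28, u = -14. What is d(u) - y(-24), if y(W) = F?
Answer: -29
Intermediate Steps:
d(h) = -27
F = 2 (F = 25 - 23 = 2)
y(W) = 2
d(u) - y(-24) = -27 - 1*2 = -27 - 2 = -29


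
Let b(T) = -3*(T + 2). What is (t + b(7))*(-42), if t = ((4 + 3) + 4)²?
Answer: -3948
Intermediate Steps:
b(T) = -6 - 3*T (b(T) = -3*(2 + T) = -6 - 3*T)
t = 121 (t = (7 + 4)² = 11² = 121)
(t + b(7))*(-42) = (121 + (-6 - 3*7))*(-42) = (121 + (-6 - 21))*(-42) = (121 - 27)*(-42) = 94*(-42) = -3948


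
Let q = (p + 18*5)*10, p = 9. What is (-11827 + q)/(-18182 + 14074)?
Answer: 10837/4108 ≈ 2.6380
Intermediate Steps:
q = 990 (q = (9 + 18*5)*10 = (9 + 90)*10 = 99*10 = 990)
(-11827 + q)/(-18182 + 14074) = (-11827 + 990)/(-18182 + 14074) = -10837/(-4108) = -10837*(-1/4108) = 10837/4108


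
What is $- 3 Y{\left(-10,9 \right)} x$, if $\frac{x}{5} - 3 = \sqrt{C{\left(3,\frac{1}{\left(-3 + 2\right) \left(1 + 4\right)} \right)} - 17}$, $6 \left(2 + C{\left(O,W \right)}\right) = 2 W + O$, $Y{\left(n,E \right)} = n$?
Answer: $450 + 5 i \sqrt{16710} \approx 450.0 + 646.34 i$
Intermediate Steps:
$C{\left(O,W \right)} = -2 + \frac{W}{3} + \frac{O}{6}$ ($C{\left(O,W \right)} = -2 + \frac{2 W + O}{6} = -2 + \frac{O + 2 W}{6} = -2 + \left(\frac{W}{3} + \frac{O}{6}\right) = -2 + \frac{W}{3} + \frac{O}{6}$)
$x = 15 + \frac{i \sqrt{16710}}{6}$ ($x = 15 + 5 \sqrt{\left(-2 + \frac{1}{3 \left(-3 + 2\right) \left(1 + 4\right)} + \frac{1}{6} \cdot 3\right) - 17} = 15 + 5 \sqrt{\left(-2 + \frac{1}{3 \left(\left(-1\right) 5\right)} + \frac{1}{2}\right) - 17} = 15 + 5 \sqrt{\left(-2 + \frac{1}{3 \left(-5\right)} + \frac{1}{2}\right) - 17} = 15 + 5 \sqrt{\left(-2 + \frac{1}{3} \left(- \frac{1}{5}\right) + \frac{1}{2}\right) - 17} = 15 + 5 \sqrt{\left(-2 - \frac{1}{15} + \frac{1}{2}\right) - 17} = 15 + 5 \sqrt{- \frac{47}{30} - 17} = 15 + 5 \sqrt{- \frac{557}{30}} = 15 + 5 \frac{i \sqrt{16710}}{30} = 15 + \frac{i \sqrt{16710}}{6} \approx 15.0 + 21.545 i$)
$- 3 Y{\left(-10,9 \right)} x = \left(-3\right) \left(-10\right) \left(15 + \frac{i \sqrt{16710}}{6}\right) = 30 \left(15 + \frac{i \sqrt{16710}}{6}\right) = 450 + 5 i \sqrt{16710}$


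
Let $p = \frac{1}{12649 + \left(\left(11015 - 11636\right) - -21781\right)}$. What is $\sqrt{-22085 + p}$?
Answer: $\frac{2 i \sqrt{6311056417269}}{33809} \approx 148.61 i$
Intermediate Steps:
$p = \frac{1}{33809}$ ($p = \frac{1}{12649 + \left(-621 + 21781\right)} = \frac{1}{12649 + 21160} = \frac{1}{33809} \approx 2.9578 \cdot 10^{-5}$)
$\sqrt{-22085 + p} = \sqrt{-22085 + \frac{1}{33809}} = \sqrt{- \frac{746671764}{33809}} = \frac{2 i \sqrt{6311056417269}}{33809}$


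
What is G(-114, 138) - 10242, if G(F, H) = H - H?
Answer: -10242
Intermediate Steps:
G(F, H) = 0
G(-114, 138) - 10242 = 0 - 10242 = -10242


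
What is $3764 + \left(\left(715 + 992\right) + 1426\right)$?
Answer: $6897$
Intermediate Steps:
$3764 + \left(\left(715 + 992\right) + 1426\right) = 3764 + \left(1707 + 1426\right) = 3764 + 3133 = 6897$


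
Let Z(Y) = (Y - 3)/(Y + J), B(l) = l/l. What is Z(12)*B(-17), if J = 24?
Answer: ¼ ≈ 0.25000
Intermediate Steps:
B(l) = 1
Z(Y) = (-3 + Y)/(24 + Y) (Z(Y) = (Y - 3)/(Y + 24) = (-3 + Y)/(24 + Y))
Z(12)*B(-17) = ((-3 + 12)/(24 + 12))*1 = (9/36)*1 = ((1/36)*9)*1 = (¼)*1 = ¼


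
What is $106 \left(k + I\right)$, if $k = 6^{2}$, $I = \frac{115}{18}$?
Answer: $\frac{40439}{9} \approx 4493.2$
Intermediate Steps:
$I = \frac{115}{18}$ ($I = 115 \cdot \frac{1}{18} = \frac{115}{18} \approx 6.3889$)
$k = 36$
$106 \left(k + I\right) = 106 \left(36 + \frac{115}{18}\right) = 106 \cdot \frac{763}{18} = \frac{40439}{9}$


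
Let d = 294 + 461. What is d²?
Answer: 570025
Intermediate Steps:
d = 755
d² = 755² = 570025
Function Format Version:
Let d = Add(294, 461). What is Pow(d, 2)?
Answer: 570025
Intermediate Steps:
d = 755
Pow(d, 2) = Pow(755, 2) = 570025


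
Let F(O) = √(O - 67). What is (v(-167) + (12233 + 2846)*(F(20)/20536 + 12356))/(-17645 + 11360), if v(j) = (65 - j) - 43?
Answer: -186316313/6285 - 887*I*√47/7592280 ≈ -29645.0 - 0.00080094*I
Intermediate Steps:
F(O) = √(-67 + O)
v(j) = 22 - j
(v(-167) + (12233 + 2846)*(F(20)/20536 + 12356))/(-17645 + 11360) = ((22 - 1*(-167)) + (12233 + 2846)*(√(-67 + 20)/20536 + 12356))/(-17645 + 11360) = ((22 + 167) + 15079*(√(-47)*(1/20536) + 12356))/(-6285) = (189 + 15079*((I*√47)*(1/20536) + 12356))*(-1/6285) = (189 + 15079*(I*√47/20536 + 12356))*(-1/6285) = (189 + 15079*(12356 + I*√47/20536))*(-1/6285) = (189 + (186316124 + 887*I*√47/1208))*(-1/6285) = (186316313 + 887*I*√47/1208)*(-1/6285) = -186316313/6285 - 887*I*√47/7592280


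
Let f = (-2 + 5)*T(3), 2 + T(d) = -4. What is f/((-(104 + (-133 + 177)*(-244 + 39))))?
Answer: -3/1486 ≈ -0.0020188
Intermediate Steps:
T(d) = -6 (T(d) = -2 - 4 = -6)
f = -18 (f = (-2 + 5)*(-6) = 3*(-6) = -18)
f/((-(104 + (-133 + 177)*(-244 + 39)))) = -18*(-1/(104 + (-133 + 177)*(-244 + 39))) = -18*(-1/(104 + 44*(-205))) = -18*(-1/(104 - 9020)) = -18/((-1*(-8916))) = -18/8916 = -18*1/8916 = -3/1486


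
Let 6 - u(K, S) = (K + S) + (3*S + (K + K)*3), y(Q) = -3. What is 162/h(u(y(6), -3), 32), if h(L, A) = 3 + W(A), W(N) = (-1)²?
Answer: 81/2 ≈ 40.500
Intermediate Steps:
W(N) = 1
u(K, S) = 6 - 7*K - 4*S (u(K, S) = 6 - ((K + S) + (3*S + (K + K)*3)) = 6 - ((K + S) + (3*S + (2*K)*3)) = 6 - ((K + S) + (3*S + 6*K)) = 6 - (4*S + 7*K) = 6 + (-7*K - 4*S) = 6 - 7*K - 4*S)
h(L, A) = 4 (h(L, A) = 3 + 1 = 4)
162/h(u(y(6), -3), 32) = 162/4 = 162*(¼) = 81/2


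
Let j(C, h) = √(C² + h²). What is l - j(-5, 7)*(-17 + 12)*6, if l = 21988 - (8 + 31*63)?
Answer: 20027 + 30*√74 ≈ 20285.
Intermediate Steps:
l = 20027 (l = 21988 - (8 + 1953) = 21988 - 1*1961 = 21988 - 1961 = 20027)
l - j(-5, 7)*(-17 + 12)*6 = 20027 - √((-5)² + 7²)*(-17 + 12)*6 = 20027 - √(25 + 49)*(-5)*6 = 20027 - √74*(-5)*6 = 20027 - (-5*√74)*6 = 20027 - (-30)*√74 = 20027 + 30*√74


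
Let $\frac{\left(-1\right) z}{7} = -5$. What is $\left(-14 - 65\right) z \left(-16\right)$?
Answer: $44240$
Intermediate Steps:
$z = 35$ ($z = \left(-7\right) \left(-5\right) = 35$)
$\left(-14 - 65\right) z \left(-16\right) = \left(-14 - 65\right) 35 \left(-16\right) = \left(-79\right) \left(-560\right) = 44240$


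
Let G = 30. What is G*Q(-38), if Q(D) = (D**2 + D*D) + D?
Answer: 85500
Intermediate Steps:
Q(D) = D + 2*D**2 (Q(D) = (D**2 + D**2) + D = 2*D**2 + D = D + 2*D**2)
G*Q(-38) = 30*(-38*(1 + 2*(-38))) = 30*(-38*(1 - 76)) = 30*(-38*(-75)) = 30*2850 = 85500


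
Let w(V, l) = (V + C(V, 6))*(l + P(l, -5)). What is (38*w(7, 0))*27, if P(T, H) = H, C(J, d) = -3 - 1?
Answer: -15390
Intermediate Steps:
C(J, d) = -4
w(V, l) = (-5 + l)*(-4 + V) (w(V, l) = (V - 4)*(l - 5) = (-4 + V)*(-5 + l) = (-5 + l)*(-4 + V))
(38*w(7, 0))*27 = (38*(20 - 5*7 - 4*0 + 7*0))*27 = (38*(20 - 35 + 0 + 0))*27 = (38*(-15))*27 = -570*27 = -15390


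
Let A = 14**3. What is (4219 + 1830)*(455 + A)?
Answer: 19350751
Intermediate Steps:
A = 2744
(4219 + 1830)*(455 + A) = (4219 + 1830)*(455 + 2744) = 6049*3199 = 19350751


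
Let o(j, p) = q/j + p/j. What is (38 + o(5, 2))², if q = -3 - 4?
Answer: 1369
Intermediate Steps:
q = -7
o(j, p) = -7/j + p/j
(38 + o(5, 2))² = (38 + (-7 + 2)/5)² = (38 + (⅕)*(-5))² = (38 - 1)² = 37² = 1369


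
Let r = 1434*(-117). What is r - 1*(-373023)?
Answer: 205245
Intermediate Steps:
r = -167778
r - 1*(-373023) = -167778 - 1*(-373023) = -167778 + 373023 = 205245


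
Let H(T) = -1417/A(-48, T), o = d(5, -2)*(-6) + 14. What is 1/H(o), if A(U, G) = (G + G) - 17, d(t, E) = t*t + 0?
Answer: 289/1417 ≈ 0.20395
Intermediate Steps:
d(t, E) = t**2 (d(t, E) = t**2 + 0 = t**2)
A(U, G) = -17 + 2*G (A(U, G) = 2*G - 17 = -17 + 2*G)
o = -136 (o = 5**2*(-6) + 14 = 25*(-6) + 14 = -150 + 14 = -136)
H(T) = -1417/(-17 + 2*T)
1/H(o) = 1/(-1417/(-17 + 2*(-136))) = 1/(-1417/(-17 - 272)) = 1/(-1417/(-289)) = 1/(-1417*(-1/289)) = 1/(1417/289) = 289/1417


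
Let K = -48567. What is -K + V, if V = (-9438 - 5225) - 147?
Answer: 33757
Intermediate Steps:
V = -14810 (V = -14663 - 147 = -14810)
-K + V = -1*(-48567) - 14810 = 48567 - 14810 = 33757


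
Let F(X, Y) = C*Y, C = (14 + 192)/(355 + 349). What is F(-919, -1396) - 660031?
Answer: -58118675/88 ≈ -6.6044e+5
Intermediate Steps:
C = 103/352 (C = 206/704 = 206*(1/704) = 103/352 ≈ 0.29261)
F(X, Y) = 103*Y/352
F(-919, -1396) - 660031 = (103/352)*(-1396) - 660031 = -35947/88 - 660031 = -58118675/88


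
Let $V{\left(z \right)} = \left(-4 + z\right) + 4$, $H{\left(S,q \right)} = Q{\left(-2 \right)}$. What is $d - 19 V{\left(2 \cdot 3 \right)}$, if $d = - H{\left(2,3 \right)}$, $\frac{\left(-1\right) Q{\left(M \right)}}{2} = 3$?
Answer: $-108$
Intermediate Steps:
$Q{\left(M \right)} = -6$ ($Q{\left(M \right)} = \left(-2\right) 3 = -6$)
$H{\left(S,q \right)} = -6$
$V{\left(z \right)} = z$
$d = 6$ ($d = \left(-1\right) \left(-6\right) = 6$)
$d - 19 V{\left(2 \cdot 3 \right)} = 6 - 19 \cdot 2 \cdot 3 = 6 - 114 = -108$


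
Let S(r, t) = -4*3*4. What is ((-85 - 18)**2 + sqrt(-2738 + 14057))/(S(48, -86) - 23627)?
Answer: -10609/23675 - 7*sqrt(231)/23675 ≈ -0.45260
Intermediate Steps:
S(r, t) = -48 (S(r, t) = -12*4 = -48)
((-85 - 18)**2 + sqrt(-2738 + 14057))/(S(48, -86) - 23627) = ((-85 - 18)**2 + sqrt(-2738 + 14057))/(-48 - 23627) = ((-103)**2 + sqrt(11319))/(-23675) = (10609 + 7*sqrt(231))*(-1/23675) = -10609/23675 - 7*sqrt(231)/23675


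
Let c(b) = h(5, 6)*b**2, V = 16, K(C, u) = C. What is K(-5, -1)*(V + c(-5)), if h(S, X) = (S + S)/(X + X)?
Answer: -1105/6 ≈ -184.17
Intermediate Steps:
h(S, X) = S/X (h(S, X) = (2*S)/((2*X)) = (2*S)*(1/(2*X)) = S/X)
c(b) = 5*b**2/6 (c(b) = (5/6)*b**2 = (5*(1/6))*b**2 = 5*b**2/6)
K(-5, -1)*(V + c(-5)) = -5*(16 + (5/6)*(-5)**2) = -5*(16 + (5/6)*25) = -5*(16 + 125/6) = -5*221/6 = -1105/6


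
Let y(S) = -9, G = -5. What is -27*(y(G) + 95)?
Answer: -2322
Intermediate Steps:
-27*(y(G) + 95) = -27*(-9 + 95) = -27*86 = -2322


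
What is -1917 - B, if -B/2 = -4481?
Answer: -10879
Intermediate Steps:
B = 8962 (B = -2*(-4481) = 8962)
-1917 - B = -1917 - 1*8962 = -1917 - 8962 = -10879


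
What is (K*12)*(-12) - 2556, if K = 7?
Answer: -3564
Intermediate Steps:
(K*12)*(-12) - 2556 = (7*12)*(-12) - 2556 = 84*(-12) - 2556 = -1008 - 2556 = -3564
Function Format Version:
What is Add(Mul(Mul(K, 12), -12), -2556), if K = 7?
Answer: -3564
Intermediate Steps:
Add(Mul(Mul(K, 12), -12), -2556) = Add(Mul(Mul(7, 12), -12), -2556) = Add(Mul(84, -12), -2556) = Add(-1008, -2556) = -3564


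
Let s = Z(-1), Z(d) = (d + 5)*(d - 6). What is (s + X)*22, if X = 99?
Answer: 1562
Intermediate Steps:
Z(d) = (-6 + d)*(5 + d) (Z(d) = (5 + d)*(-6 + d) = (-6 + d)*(5 + d))
s = -28 (s = -30 + (-1)² - 1*(-1) = -30 + 1 + 1 = -28)
(s + X)*22 = (-28 + 99)*22 = 71*22 = 1562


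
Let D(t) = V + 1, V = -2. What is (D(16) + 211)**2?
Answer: 44100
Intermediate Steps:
D(t) = -1 (D(t) = -2 + 1 = -1)
(D(16) + 211)**2 = (-1 + 211)**2 = 210**2 = 44100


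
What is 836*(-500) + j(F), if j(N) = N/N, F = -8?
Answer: -417999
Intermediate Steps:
j(N) = 1
836*(-500) + j(F) = 836*(-500) + 1 = -418000 + 1 = -417999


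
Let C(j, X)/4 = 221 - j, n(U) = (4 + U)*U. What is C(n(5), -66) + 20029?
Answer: 20733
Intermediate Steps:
n(U) = U*(4 + U)
C(j, X) = 884 - 4*j (C(j, X) = 4*(221 - j) = 884 - 4*j)
C(n(5), -66) + 20029 = (884 - 20*(4 + 5)) + 20029 = (884 - 20*9) + 20029 = (884 - 4*45) + 20029 = (884 - 180) + 20029 = 704 + 20029 = 20733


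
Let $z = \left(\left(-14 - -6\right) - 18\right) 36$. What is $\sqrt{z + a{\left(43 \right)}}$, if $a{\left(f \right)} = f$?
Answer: $i \sqrt{893} \approx 29.883 i$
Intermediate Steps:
$z = -936$ ($z = \left(\left(-14 + 6\right) - 18\right) 36 = \left(-8 - 18\right) 36 = \left(-26\right) 36 = -936$)
$\sqrt{z + a{\left(43 \right)}} = \sqrt{-936 + 43} = \sqrt{-893} = i \sqrt{893}$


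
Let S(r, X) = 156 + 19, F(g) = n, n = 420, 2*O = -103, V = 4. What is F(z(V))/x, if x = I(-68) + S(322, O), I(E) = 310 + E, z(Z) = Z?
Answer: 140/139 ≈ 1.0072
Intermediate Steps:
O = -103/2 (O = (1/2)*(-103) = -103/2 ≈ -51.500)
F(g) = 420
S(r, X) = 175
x = 417 (x = (310 - 68) + 175 = 242 + 175 = 417)
F(z(V))/x = 420/417 = 420*(1/417) = 140/139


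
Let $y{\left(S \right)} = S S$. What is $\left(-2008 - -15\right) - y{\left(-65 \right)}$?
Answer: $-6218$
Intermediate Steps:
$y{\left(S \right)} = S^{2}$
$\left(-2008 - -15\right) - y{\left(-65 \right)} = \left(-2008 - -15\right) - \left(-65\right)^{2} = \left(-2008 + 15\right) - 4225 = -1993 - 4225 = -6218$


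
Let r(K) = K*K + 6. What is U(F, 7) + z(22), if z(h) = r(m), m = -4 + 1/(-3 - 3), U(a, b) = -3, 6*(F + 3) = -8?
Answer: 733/36 ≈ 20.361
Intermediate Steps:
F = -13/3 (F = -3 + (⅙)*(-8) = -3 - 4/3 = -13/3 ≈ -4.3333)
m = -25/6 (m = -4 + 1/(-6) = -4 - ⅙ = -25/6 ≈ -4.1667)
r(K) = 6 + K² (r(K) = K² + 6 = 6 + K²)
z(h) = 841/36 (z(h) = 6 + (-25/6)² = 6 + 625/36 = 841/36)
U(F, 7) + z(22) = -3 + 841/36 = 733/36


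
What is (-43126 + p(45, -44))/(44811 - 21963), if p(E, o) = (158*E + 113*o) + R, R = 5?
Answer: -13661/7616 ≈ -1.7937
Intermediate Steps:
p(E, o) = 5 + 113*o + 158*E (p(E, o) = (158*E + 113*o) + 5 = (113*o + 158*E) + 5 = 5 + 113*o + 158*E)
(-43126 + p(45, -44))/(44811 - 21963) = (-43126 + (5 + 113*(-44) + 158*45))/(44811 - 21963) = (-43126 + (5 - 4972 + 7110))/22848 = (-43126 + 2143)*(1/22848) = -40983*1/22848 = -13661/7616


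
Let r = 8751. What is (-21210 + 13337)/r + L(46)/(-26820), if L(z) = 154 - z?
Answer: -5891638/6519495 ≈ -0.90370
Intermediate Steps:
(-21210 + 13337)/r + L(46)/(-26820) = (-21210 + 13337)/8751 + (154 - 1*46)/(-26820) = -7873*1/8751 + (154 - 46)*(-1/26820) = -7873/8751 + 108*(-1/26820) = -7873/8751 - 3/745 = -5891638/6519495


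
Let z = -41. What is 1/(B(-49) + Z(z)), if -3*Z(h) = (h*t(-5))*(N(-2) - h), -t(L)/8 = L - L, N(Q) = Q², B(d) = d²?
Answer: 1/2401 ≈ 0.00041649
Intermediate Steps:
t(L) = 0 (t(L) = -8*(L - L) = -8*0 = 0)
Z(h) = 0 (Z(h) = -h*0*((-2)² - h)/3 = -0*(4 - h) = -⅓*0 = 0)
1/(B(-49) + Z(z)) = 1/((-49)² + 0) = 1/(2401 + 0) = 1/2401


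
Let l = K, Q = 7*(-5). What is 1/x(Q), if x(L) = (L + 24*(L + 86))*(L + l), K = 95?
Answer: 1/71340 ≈ 1.4017e-5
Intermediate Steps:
Q = -35
l = 95
x(L) = (95 + L)*(2064 + 25*L) (x(L) = (L + 24*(L + 86))*(L + 95) = (L + 24*(86 + L))*(95 + L) = (L + (2064 + 24*L))*(95 + L) = (2064 + 25*L)*(95 + L) = (95 + L)*(2064 + 25*L))
1/x(Q) = 1/(196080 + 25*(-35)² + 4439*(-35)) = 1/(196080 + 25*1225 - 155365) = 1/(196080 + 30625 - 155365) = 1/71340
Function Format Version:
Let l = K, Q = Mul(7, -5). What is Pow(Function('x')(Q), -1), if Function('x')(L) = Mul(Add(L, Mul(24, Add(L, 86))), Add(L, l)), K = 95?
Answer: Rational(1, 71340) ≈ 1.4017e-5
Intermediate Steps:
Q = -35
l = 95
Function('x')(L) = Mul(Add(95, L), Add(2064, Mul(25, L))) (Function('x')(L) = Mul(Add(L, Mul(24, Add(L, 86))), Add(L, 95)) = Mul(Add(L, Mul(24, Add(86, L))), Add(95, L)) = Mul(Add(L, Add(2064, Mul(24, L))), Add(95, L)) = Mul(Add(2064, Mul(25, L)), Add(95, L)) = Mul(Add(95, L), Add(2064, Mul(25, L))))
Pow(Function('x')(Q), -1) = Pow(Add(196080, Mul(25, Pow(-35, 2)), Mul(4439, -35)), -1) = Pow(Add(196080, Mul(25, 1225), -155365), -1) = Pow(Add(196080, 30625, -155365), -1) = Pow(71340, -1) = Rational(1, 71340)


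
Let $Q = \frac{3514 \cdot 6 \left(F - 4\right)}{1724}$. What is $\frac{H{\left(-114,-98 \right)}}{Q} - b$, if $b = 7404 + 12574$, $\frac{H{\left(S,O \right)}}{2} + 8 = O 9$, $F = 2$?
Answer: $- \frac{104920448}{5271} \approx -19905.0$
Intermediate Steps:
$H{\left(S,O \right)} = -16 + 18 O$ ($H{\left(S,O \right)} = -16 + 2 O 9 = -16 + 2 \cdot 9 O = -16 + 18 O$)
$Q = - \frac{10542}{431}$ ($Q = \frac{3514 \cdot 6 \left(2 - 4\right)}{1724} = 3514 \cdot 6 \left(-2\right) \frac{1}{1724} = 3514 \left(-12\right) \frac{1}{1724} = \left(-42168\right) \frac{1}{1724} = - \frac{10542}{431} \approx -24.459$)
$b = 19978$
$\frac{H{\left(-114,-98 \right)}}{Q} - b = \frac{-16 + 18 \left(-98\right)}{- \frac{10542}{431}} - 19978 = \left(-16 - 1764\right) \left(- \frac{431}{10542}\right) - 19978 = \left(-1780\right) \left(- \frac{431}{10542}\right) - 19978 = \frac{383590}{5271} - 19978 = - \frac{104920448}{5271}$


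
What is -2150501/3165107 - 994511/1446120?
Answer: -6257616233797/4577124534840 ≈ -1.3671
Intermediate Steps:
-2150501/3165107 - 994511/1446120 = -6257616233797/4577124534840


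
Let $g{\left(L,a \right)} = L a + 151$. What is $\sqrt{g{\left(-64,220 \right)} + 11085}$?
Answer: $6 i \sqrt{79} \approx 53.329 i$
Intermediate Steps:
$g{\left(L,a \right)} = 151 + L a$
$\sqrt{g{\left(-64,220 \right)} + 11085} = \sqrt{\left(151 - 14080\right) + 11085} = \sqrt{-13929 + 11085} = \sqrt{-2844} = 6 i \sqrt{79}$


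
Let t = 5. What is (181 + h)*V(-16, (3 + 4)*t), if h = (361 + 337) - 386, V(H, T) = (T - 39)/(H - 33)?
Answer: 1972/49 ≈ 40.245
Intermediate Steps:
V(H, T) = (-39 + T)/(-33 + H)
h = 312 (h = 698 - 386 = 312)
(181 + h)*V(-16, (3 + 4)*t) = (181 + 312)*((-39 + (3 + 4)*5)/(-33 - 16)) = 493*((-39 + 7*5)/(-49)) = 493*(-(-39 + 35)/49) = 493*(-1/49*(-4)) = 493*(4/49) = 1972/49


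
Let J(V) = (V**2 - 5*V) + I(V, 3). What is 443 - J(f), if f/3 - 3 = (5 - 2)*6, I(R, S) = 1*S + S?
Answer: -3217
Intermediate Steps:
I(R, S) = 2*S (I(R, S) = S + S = 2*S)
f = 63 (f = 9 + 3*((5 - 2)*6) = 9 + 3*(3*6) = 9 + 3*18 = 9 + 54 = 63)
J(V) = 6 + V**2 - 5*V (J(V) = (V**2 - 5*V) + 2*3 = (V**2 - 5*V) + 6 = 6 + V**2 - 5*V)
443 - J(f) = 443 - (6 + 63**2 - 5*63) = 443 - (6 + 3969 - 315) = 443 - 1*3660 = 443 - 3660 = -3217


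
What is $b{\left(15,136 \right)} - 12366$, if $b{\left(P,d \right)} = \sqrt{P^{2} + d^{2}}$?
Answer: $-12366 + \sqrt{18721} \approx -12229.0$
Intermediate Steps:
$b{\left(15,136 \right)} - 12366 = \sqrt{15^{2} + 136^{2}} - 12366 = \sqrt{225 + 18496} - 12366 = \sqrt{18721} - 12366 = -12366 + \sqrt{18721}$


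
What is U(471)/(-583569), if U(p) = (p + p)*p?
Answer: -314/413 ≈ -0.76029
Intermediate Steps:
U(p) = 2*p² (U(p) = (2*p)*p = 2*p²)
U(471)/(-583569) = (2*471²)/(-583569) = (2*221841)*(-1/583569) = 443682*(-1/583569) = -314/413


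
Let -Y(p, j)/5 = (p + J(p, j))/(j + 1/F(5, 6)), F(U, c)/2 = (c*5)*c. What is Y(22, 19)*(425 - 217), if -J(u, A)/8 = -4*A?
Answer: -235872000/6841 ≈ -34479.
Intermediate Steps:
J(u, A) = 32*A (J(u, A) = -(-32)*A = 32*A)
F(U, c) = 10*c² (F(U, c) = 2*((c*5)*c) = 2*((5*c)*c) = 2*(5*c²) = 10*c²)
Y(p, j) = -5*(p + 32*j)/(1/360 + j) (Y(p, j) = -5*(p + 32*j)/(j + 1/(10*6²)) = -5*(p + 32*j)/(j + 1/(10*36)) = -5*(p + 32*j)/(j + 1/360) = -5*(p + 32*j)/(1/360 + j))
Y(22, 19)*(425 - 217) = (1800*(-1*22 - 32*19)/(1 + 360*19))*(425 - 217) = (1800*(-22 - 608)/(1 + 6840))*208 = (1800*(-630)/6841)*208 = (1800*(1/6841)*(-630))*208 = -1134000/6841*208 = -235872000/6841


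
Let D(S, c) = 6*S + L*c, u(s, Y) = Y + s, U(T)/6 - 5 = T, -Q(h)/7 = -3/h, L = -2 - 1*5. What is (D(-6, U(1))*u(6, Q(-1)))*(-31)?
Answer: -133920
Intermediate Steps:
L = -7 (L = -2 - 5 = -7)
Q(h) = 21/h (Q(h) = -(-21)/h = 21/h)
U(T) = 30 + 6*T
D(S, c) = -7*c + 6*S (D(S, c) = 6*S - 7*c = -7*c + 6*S)
(D(-6, U(1))*u(6, Q(-1)))*(-31) = ((-7*(30 + 6*1) + 6*(-6))*(21/(-1) + 6))*(-31) = ((-7*(30 + 6) - 36)*(21*(-1) + 6))*(-31) = ((-7*36 - 36)*(-21 + 6))*(-31) = ((-252 - 36)*(-15))*(-31) = -288*(-15)*(-31) = 4320*(-31) = -133920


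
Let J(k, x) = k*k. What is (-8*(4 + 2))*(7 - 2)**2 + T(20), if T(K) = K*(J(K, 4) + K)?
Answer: 7200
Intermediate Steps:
J(k, x) = k**2
T(K) = K*(K + K**2) (T(K) = K*(K**2 + K) = K*(K + K**2))
(-8*(4 + 2))*(7 - 2)**2 + T(20) = (-8*(4 + 2))*(7 - 2)**2 + 20**2*(1 + 20) = -8*6*5**2 + 400*21 = -48*25 + 8400 = -1200 + 8400 = 7200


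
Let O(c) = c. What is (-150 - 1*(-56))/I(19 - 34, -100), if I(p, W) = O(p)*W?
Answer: -47/750 ≈ -0.062667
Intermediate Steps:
I(p, W) = W*p (I(p, W) = p*W = W*p)
(-150 - 1*(-56))/I(19 - 34, -100) = (-150 - 1*(-56))/((-100*(19 - 34))) = (-150 + 56)/((-100*(-15))) = -94/1500 = -94*1/1500 = -47/750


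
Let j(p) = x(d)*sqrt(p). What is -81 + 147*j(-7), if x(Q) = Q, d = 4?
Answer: -81 + 588*I*sqrt(7) ≈ -81.0 + 1555.7*I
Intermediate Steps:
j(p) = 4*sqrt(p)
-81 + 147*j(-7) = -81 + 147*(4*sqrt(-7)) = -81 + 147*(4*(I*sqrt(7))) = -81 + 147*(4*I*sqrt(7)) = -81 + 588*I*sqrt(7)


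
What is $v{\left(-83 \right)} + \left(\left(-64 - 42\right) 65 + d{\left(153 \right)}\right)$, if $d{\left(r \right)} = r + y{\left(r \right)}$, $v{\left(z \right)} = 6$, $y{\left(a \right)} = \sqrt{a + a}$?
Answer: $-6731 + 3 \sqrt{34} \approx -6713.5$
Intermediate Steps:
$y{\left(a \right)} = \sqrt{2} \sqrt{a}$ ($y{\left(a \right)} = \sqrt{2 a} = \sqrt{2} \sqrt{a}$)
$d{\left(r \right)} = r + \sqrt{2} \sqrt{r}$
$v{\left(-83 \right)} + \left(\left(-64 - 42\right) 65 + d{\left(153 \right)}\right) = 6 + \left(\left(-64 - 42\right) 65 + \left(153 + \sqrt{2} \sqrt{153}\right)\right) = 6 - \left(6737 - \sqrt{2} \cdot 3 \sqrt{17}\right) = 6 - \left(6737 - 3 \sqrt{34}\right) = -6731 + 3 \sqrt{34}$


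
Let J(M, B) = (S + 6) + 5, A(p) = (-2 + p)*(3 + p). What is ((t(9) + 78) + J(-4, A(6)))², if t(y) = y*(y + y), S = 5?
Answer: 65536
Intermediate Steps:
t(y) = 2*y² (t(y) = y*(2*y) = 2*y²)
J(M, B) = 16 (J(M, B) = (5 + 6) + 5 = 11 + 5 = 16)
((t(9) + 78) + J(-4, A(6)))² = ((2*9² + 78) + 16)² = ((2*81 + 78) + 16)² = ((162 + 78) + 16)² = (240 + 16)² = 256² = 65536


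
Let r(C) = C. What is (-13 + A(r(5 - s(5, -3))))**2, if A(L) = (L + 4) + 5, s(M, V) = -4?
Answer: 25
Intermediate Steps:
A(L) = 9 + L (A(L) = (4 + L) + 5 = 9 + L)
(-13 + A(r(5 - s(5, -3))))**2 = (-13 + (9 + (5 - 1*(-4))))**2 = (-13 + (9 + (5 + 4)))**2 = (-13 + (9 + 9))**2 = (-13 + 18)**2 = 5**2 = 25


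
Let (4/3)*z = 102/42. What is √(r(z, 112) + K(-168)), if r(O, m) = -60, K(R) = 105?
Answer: 3*√5 ≈ 6.7082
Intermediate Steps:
z = 51/28 (z = 3*(102/42)/4 = 3*(102*(1/42))/4 = (¾)*(17/7) = 51/28 ≈ 1.8214)
√(r(z, 112) + K(-168)) = √(-60 + 105) = √45 = 3*√5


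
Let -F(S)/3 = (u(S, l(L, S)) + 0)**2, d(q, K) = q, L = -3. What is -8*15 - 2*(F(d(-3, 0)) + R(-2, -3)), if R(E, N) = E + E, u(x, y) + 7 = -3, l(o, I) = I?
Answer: 488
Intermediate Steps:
u(x, y) = -10 (u(x, y) = -7 - 3 = -10)
R(E, N) = 2*E
F(S) = -300 (F(S) = -3*(-10 + 0)**2 = -3*(-10)**2 = -3*100 = -300)
-8*15 - 2*(F(d(-3, 0)) + R(-2, -3)) = -8*15 - 2*(-300 + 2*(-2)) = -120 - 2*(-300 - 4) = -120 - 2*(-304) = -120 + 608 = 488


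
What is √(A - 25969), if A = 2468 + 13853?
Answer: 12*I*√67 ≈ 98.224*I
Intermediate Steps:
A = 16321
√(A - 25969) = √(16321 - 25969) = √(-9648) = 12*I*√67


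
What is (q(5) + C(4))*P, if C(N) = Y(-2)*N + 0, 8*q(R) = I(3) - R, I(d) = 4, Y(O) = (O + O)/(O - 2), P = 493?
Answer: 15283/8 ≈ 1910.4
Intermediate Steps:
Y(O) = 2*O/(-2 + O) (Y(O) = (2*O)/(-2 + O) = 2*O/(-2 + O))
q(R) = 1/2 - R/8 (q(R) = (4 - R)/8 = 1/2 - R/8)
C(N) = N (C(N) = (2*(-2)/(-2 - 2))*N + 0 = (2*(-2)/(-4))*N + 0 = (2*(-2)*(-1/4))*N + 0 = 1*N + 0 = N + 0 = N)
(q(5) + C(4))*P = ((1/2 - 1/8*5) + 4)*493 = ((1/2 - 5/8) + 4)*493 = (-1/8 + 4)*493 = (31/8)*493 = 15283/8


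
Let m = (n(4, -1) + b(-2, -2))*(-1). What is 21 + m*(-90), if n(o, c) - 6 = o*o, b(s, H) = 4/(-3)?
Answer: 1881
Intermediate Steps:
b(s, H) = -4/3 (b(s, H) = 4*(-⅓) = -4/3)
n(o, c) = 6 + o² (n(o, c) = 6 + o*o = 6 + o²)
m = -62/3 (m = ((6 + 4²) - 4/3)*(-1) = ((6 + 16) - 4/3)*(-1) = (22 - 4/3)*(-1) = (62/3)*(-1) = -62/3 ≈ -20.667)
21 + m*(-90) = 21 - 62/3*(-90) = 21 + 1860 = 1881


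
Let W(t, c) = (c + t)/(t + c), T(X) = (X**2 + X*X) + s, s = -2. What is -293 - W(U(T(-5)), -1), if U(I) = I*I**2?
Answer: -294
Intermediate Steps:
T(X) = -2 + 2*X**2 (T(X) = (X**2 + X*X) - 2 = (X**2 + X**2) - 2 = 2*X**2 - 2 = -2 + 2*X**2)
U(I) = I**3
W(t, c) = 1 (W(t, c) = (c + t)/(c + t) = 1)
-293 - W(U(T(-5)), -1) = -293 - 1*1 = -293 - 1 = -294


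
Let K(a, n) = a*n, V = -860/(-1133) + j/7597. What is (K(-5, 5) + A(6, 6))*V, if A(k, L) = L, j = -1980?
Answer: -81511520/8607401 ≈ -9.4699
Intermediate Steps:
V = 4290080/8607401 (V = -860/(-1133) - 1980/7597 = -860*(-1/1133) - 1980*1/7597 = 860/1133 - 1980/7597 = 4290080/8607401 ≈ 0.49842)
(K(-5, 5) + A(6, 6))*V = (-5*5 + 6)*(4290080/8607401) = (-25 + 6)*(4290080/8607401) = -19*4290080/8607401 = -81511520/8607401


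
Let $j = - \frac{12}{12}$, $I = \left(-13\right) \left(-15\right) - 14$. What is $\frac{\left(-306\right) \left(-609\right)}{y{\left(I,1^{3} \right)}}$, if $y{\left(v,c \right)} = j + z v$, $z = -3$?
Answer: $- \frac{5481}{16} \approx -342.56$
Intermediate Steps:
$I = 181$ ($I = 195 - 14 = 181$)
$j = -1$ ($j = \left(-12\right) \frac{1}{12} = -1$)
$y{\left(v,c \right)} = -1 - 3 v$
$\frac{\left(-306\right) \left(-609\right)}{y{\left(I,1^{3} \right)}} = \frac{\left(-306\right) \left(-609\right)}{-1 - 543} = \frac{186354}{-1 - 543} = \frac{186354}{-544} = 186354 \left(- \frac{1}{544}\right) = - \frac{5481}{16}$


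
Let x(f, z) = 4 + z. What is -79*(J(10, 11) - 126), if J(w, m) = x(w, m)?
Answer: 8769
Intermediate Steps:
J(w, m) = 4 + m
-79*(J(10, 11) - 126) = -79*((4 + 11) - 126) = -79*(15 - 126) = -79*(-111) = 8769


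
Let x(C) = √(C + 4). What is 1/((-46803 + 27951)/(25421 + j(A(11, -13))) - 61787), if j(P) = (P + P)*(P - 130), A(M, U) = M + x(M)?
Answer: -3574398653031/220854324733540441 + 452448*√15/220854324733540441 ≈ -1.6184e-5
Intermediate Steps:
x(C) = √(4 + C)
A(M, U) = M + √(4 + M)
j(P) = 2*P*(-130 + P) (j(P) = (2*P)*(-130 + P) = 2*P*(-130 + P))
1/((-46803 + 27951)/(25421 + j(A(11, -13))) - 61787) = 1/((-46803 + 27951)/(25421 + 2*(11 + √(4 + 11))*(-130 + (11 + √(4 + 11)))) - 61787) = 1/(-18852/(25421 + 2*(11 + √15)*(-130 + (11 + √15))) - 61787) = 1/(-18852/(25421 + 2*(11 + √15)*(-119 + √15)) - 61787) = 1/(-18852/(25421 + 2*(-119 + √15)*(11 + √15)) - 61787) = 1/(-61787 - 18852/(25421 + 2*(-119 + √15)*(11 + √15)))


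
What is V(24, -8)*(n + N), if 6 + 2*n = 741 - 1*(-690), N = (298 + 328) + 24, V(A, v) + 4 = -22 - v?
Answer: -24525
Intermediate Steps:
V(A, v) = -26 - v (V(A, v) = -4 + (-22 - v) = -26 - v)
N = 650 (N = 626 + 24 = 650)
n = 1425/2 (n = -3 + (741 - 1*(-690))/2 = -3 + (741 + 690)/2 = -3 + (½)*1431 = -3 + 1431/2 = 1425/2 ≈ 712.50)
V(24, -8)*(n + N) = (-26 - 1*(-8))*(1425/2 + 650) = (-26 + 8)*(2725/2) = -18*2725/2 = -24525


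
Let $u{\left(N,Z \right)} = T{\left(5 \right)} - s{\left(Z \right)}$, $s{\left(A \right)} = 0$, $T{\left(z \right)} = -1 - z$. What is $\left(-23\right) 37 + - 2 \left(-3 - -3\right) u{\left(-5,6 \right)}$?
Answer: $-851$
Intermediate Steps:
$u{\left(N,Z \right)} = -6$ ($u{\left(N,Z \right)} = \left(-1 - 5\right) - 0 = \left(-1 - 5\right) + 0 = -6 + 0 = -6$)
$\left(-23\right) 37 + - 2 \left(-3 - -3\right) u{\left(-5,6 \right)} = \left(-23\right) 37 + - 2 \left(-3 - -3\right) \left(-6\right) = -851 + - 2 \left(-3 + 3\right) \left(-6\right) = -851 + \left(-2\right) 0 \left(-6\right) = -851 + 0 \left(-6\right) = -851 + 0 = -851$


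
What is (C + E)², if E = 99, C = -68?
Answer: 961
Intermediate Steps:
(C + E)² = (-68 + 99)² = 31² = 961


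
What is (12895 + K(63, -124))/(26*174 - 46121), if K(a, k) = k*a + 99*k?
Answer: 7193/41597 ≈ 0.17292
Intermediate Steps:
K(a, k) = 99*k + a*k (K(a, k) = a*k + 99*k = 99*k + a*k)
(12895 + K(63, -124))/(26*174 - 46121) = (12895 - 124*(99 + 63))/(26*174 - 46121) = (12895 - 124*162)/(4524 - 46121) = (12895 - 20088)/(-41597) = -7193*(-1/41597) = 7193/41597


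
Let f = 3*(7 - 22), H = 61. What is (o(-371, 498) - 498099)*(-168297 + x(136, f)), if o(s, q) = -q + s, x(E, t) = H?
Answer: 83944380448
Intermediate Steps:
f = -45 (f = 3*(-15) = -45)
x(E, t) = 61
o(s, q) = s - q
(o(-371, 498) - 498099)*(-168297 + x(136, f)) = ((-371 - 1*498) - 498099)*(-168297 + 61) = ((-371 - 498) - 498099)*(-168236) = (-869 - 498099)*(-168236) = -498968*(-168236) = 83944380448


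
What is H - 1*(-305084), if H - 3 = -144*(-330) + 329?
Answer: 352936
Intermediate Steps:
H = 47852 (H = 3 + (-144*(-330) + 329) = 3 + (47520 + 329) = 3 + 47849 = 47852)
H - 1*(-305084) = 47852 - 1*(-305084) = 47852 + 305084 = 352936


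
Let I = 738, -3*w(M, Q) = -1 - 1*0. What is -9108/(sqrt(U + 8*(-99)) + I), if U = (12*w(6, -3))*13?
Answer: -840213/68173 + 2277*I*sqrt(185)/68173 ≈ -12.325 + 0.45429*I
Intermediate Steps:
w(M, Q) = 1/3 (w(M, Q) = -(-1 - 1*0)/3 = -(-1 + 0)/3 = -1/3*(-1) = 1/3)
U = 52 (U = (12*(1/3))*13 = 4*13 = 52)
-9108/(sqrt(U + 8*(-99)) + I) = -9108/(sqrt(52 + 8*(-99)) + 738) = -9108/(sqrt(52 - 792) + 738) = -9108/(sqrt(-740) + 738) = -9108/(2*I*sqrt(185) + 738) = -9108/(738 + 2*I*sqrt(185))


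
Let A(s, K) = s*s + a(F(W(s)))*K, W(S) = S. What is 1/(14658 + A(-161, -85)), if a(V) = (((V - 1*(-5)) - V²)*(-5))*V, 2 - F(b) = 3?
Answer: 1/39304 ≈ 2.5443e-5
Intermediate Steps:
F(b) = -1 (F(b) = 2 - 1*3 = 2 - 3 = -1)
a(V) = V*(-25 - 5*V + 5*V²) (a(V) = (((V + 5) - V²)*(-5))*V = (((5 + V) - V²)*(-5))*V = ((5 + V - V²)*(-5))*V = (-25 - 5*V + 5*V²)*V = V*(-25 - 5*V + 5*V²))
A(s, K) = s² + 15*K (A(s, K) = s*s + (5*(-1)*(-5 + (-1)² - 1*(-1)))*K = s² + (5*(-1)*(-5 + 1 + 1))*K = s² + (5*(-1)*(-3))*K = s² + 15*K)
1/(14658 + A(-161, -85)) = 1/(14658 + ((-161)² + 15*(-85))) = 1/(14658 + (25921 - 1275)) = 1/(14658 + 24646) = 1/39304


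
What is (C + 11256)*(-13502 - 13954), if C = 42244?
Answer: -1468896000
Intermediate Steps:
(C + 11256)*(-13502 - 13954) = (42244 + 11256)*(-13502 - 13954) = 53500*(-27456) = -1468896000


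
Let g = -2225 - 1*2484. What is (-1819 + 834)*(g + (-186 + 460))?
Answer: 4368475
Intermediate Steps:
g = -4709 (g = -2225 - 2484 = -4709)
(-1819 + 834)*(g + (-186 + 460)) = (-1819 + 834)*(-4709 + (-186 + 460)) = -985*(-4709 + 274) = -985*(-4435) = 4368475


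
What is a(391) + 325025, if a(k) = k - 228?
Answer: 325188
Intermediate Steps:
a(k) = -228 + k
a(391) + 325025 = (-228 + 391) + 325025 = 163 + 325025 = 325188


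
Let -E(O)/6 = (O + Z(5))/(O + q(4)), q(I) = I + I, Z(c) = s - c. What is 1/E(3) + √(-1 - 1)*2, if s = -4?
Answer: 11/36 + 2*I*√2 ≈ 0.30556 + 2.8284*I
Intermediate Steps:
Z(c) = -4 - c
q(I) = 2*I
E(O) = -6*(-9 + O)/(8 + O) (E(O) = -6*(O + (-4 - 1*5))/(O + 2*4) = -6*(O + (-4 - 5))/(O + 8) = -6*(O - 9)/(8 + O) = -6*(-9 + O)/(8 + O))
1/E(3) + √(-1 - 1)*2 = 1/(6*(9 - 1*3)/(8 + 3)) + √(-1 - 1)*2 = 1/(6*(9 - 3)/11) + √(-2)*2 = 1/(6*(1/11)*6) + (I*√2)*2 = 1/(36/11) + 2*I*√2 = 11/36 + 2*I*√2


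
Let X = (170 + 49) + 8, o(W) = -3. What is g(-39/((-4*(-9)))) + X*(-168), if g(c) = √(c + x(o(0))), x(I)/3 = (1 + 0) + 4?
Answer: -38136 + √501/6 ≈ -38132.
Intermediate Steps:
x(I) = 15 (x(I) = 3*((1 + 0) + 4) = 3*(1 + 4) = 3*5 = 15)
X = 227 (X = 219 + 8 = 227)
g(c) = √(15 + c) (g(c) = √(c + 15) = √(15 + c))
g(-39/((-4*(-9)))) + X*(-168) = √(15 - 39/((-4*(-9)))) + 227*(-168) = √(15 - 39/36) - 38136 = √(15 - 39*1/36) - 38136 = √(15 - 13/12) - 38136 = √(167/12) - 38136 = √501/6 - 38136 = -38136 + √501/6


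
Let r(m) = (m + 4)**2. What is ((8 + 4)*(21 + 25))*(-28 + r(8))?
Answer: 64032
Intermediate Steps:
r(m) = (4 + m)**2
((8 + 4)*(21 + 25))*(-28 + r(8)) = ((8 + 4)*(21 + 25))*(-28 + (4 + 8)**2) = (12*46)*(-28 + 12**2) = 552*(-28 + 144) = 552*116 = 64032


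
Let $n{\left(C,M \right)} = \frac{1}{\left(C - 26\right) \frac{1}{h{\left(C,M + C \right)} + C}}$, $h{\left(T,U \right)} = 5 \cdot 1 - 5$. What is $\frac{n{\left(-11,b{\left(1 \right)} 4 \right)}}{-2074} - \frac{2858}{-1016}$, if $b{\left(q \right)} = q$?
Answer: $\frac{54826507}{19491452} \approx 2.8128$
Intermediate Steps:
$h{\left(T,U \right)} = 0$ ($h{\left(T,U \right)} = 5 - 5 = 0$)
$n{\left(C,M \right)} = \frac{C}{-26 + C}$ ($n{\left(C,M \right)} = \frac{1}{\left(C - 26\right) \frac{1}{0 + C}} = \frac{1}{\left(-26 + C\right) \frac{1}{C}} = \frac{1}{\frac{1}{C} \left(-26 + C\right)} = \frac{C}{-26 + C}$)
$\frac{n{\left(-11,b{\left(1 \right)} 4 \right)}}{-2074} - \frac{2858}{-1016} = \frac{\left(-11\right) \frac{1}{-26 - 11}}{-2074} - \frac{2858}{-1016} = - \frac{11}{-37} \left(- \frac{1}{2074}\right) - - \frac{1429}{508} = \left(-11\right) \left(- \frac{1}{37}\right) \left(- \frac{1}{2074}\right) + \frac{1429}{508} = \frac{11}{37} \left(- \frac{1}{2074}\right) + \frac{1429}{508} = - \frac{11}{76738} + \frac{1429}{508} = \frac{54826507}{19491452}$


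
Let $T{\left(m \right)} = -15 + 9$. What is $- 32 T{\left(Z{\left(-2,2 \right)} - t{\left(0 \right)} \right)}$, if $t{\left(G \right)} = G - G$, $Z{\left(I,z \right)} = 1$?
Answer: $192$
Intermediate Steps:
$t{\left(G \right)} = 0$
$T{\left(m \right)} = -6$
$- 32 T{\left(Z{\left(-2,2 \right)} - t{\left(0 \right)} \right)} = \left(-32\right) \left(-6\right) = 192$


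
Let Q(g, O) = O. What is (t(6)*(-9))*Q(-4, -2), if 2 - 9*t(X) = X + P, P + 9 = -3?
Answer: 16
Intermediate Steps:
P = -12 (P = -9 - 3 = -12)
t(X) = 14/9 - X/9 (t(X) = 2/9 - (X - 12)/9 = 2/9 - (-12 + X)/9 = 2/9 + (4/3 - X/9) = 14/9 - X/9)
(t(6)*(-9))*Q(-4, -2) = ((14/9 - 1/9*6)*(-9))*(-2) = ((14/9 - 2/3)*(-9))*(-2) = ((8/9)*(-9))*(-2) = -8*(-2) = 16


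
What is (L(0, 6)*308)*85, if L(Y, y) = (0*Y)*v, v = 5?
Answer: 0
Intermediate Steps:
L(Y, y) = 0 (L(Y, y) = (0*Y)*5 = 0*5 = 0)
(L(0, 6)*308)*85 = (0*308)*85 = 0*85 = 0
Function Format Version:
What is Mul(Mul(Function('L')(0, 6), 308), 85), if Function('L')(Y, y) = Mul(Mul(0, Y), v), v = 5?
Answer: 0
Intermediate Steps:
Function('L')(Y, y) = 0 (Function('L')(Y, y) = Mul(Mul(0, Y), 5) = Mul(0, 5) = 0)
Mul(Mul(Function('L')(0, 6), 308), 85) = Mul(Mul(0, 308), 85) = Mul(0, 85) = 0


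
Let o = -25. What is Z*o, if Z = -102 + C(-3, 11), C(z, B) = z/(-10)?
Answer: 5085/2 ≈ 2542.5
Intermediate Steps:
C(z, B) = -z/10 (C(z, B) = z*(-⅒) = -z/10)
Z = -1017/10 (Z = -102 - ⅒*(-3) = -102 + 3/10 = -1017/10 ≈ -101.70)
Z*o = -1017/10*(-25) = 5085/2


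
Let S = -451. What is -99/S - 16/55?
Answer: -161/2255 ≈ -0.071397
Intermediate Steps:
-99/S - 16/55 = -99/(-451) - 16/55 = -99*(-1/451) - 16*1/55 = 9/41 - 16/55 = -161/2255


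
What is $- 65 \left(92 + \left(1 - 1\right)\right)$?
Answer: $-5980$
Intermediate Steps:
$- 65 \left(92 + \left(1 - 1\right)\right) = - 65 \left(92 + 0\right) = \left(-65\right) 92 = -5980$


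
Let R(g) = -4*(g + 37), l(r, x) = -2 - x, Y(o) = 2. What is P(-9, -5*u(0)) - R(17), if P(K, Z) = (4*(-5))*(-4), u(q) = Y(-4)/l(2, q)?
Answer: 296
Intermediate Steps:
u(q) = 2/(-2 - q)
R(g) = -148 - 4*g (R(g) = -4*(37 + g) = -148 - 4*g)
P(K, Z) = 80 (P(K, Z) = -20*(-4) = 80)
P(-9, -5*u(0)) - R(17) = 80 - (-148 - 4*17) = 80 - (-148 - 68) = 80 - 1*(-216) = 80 + 216 = 296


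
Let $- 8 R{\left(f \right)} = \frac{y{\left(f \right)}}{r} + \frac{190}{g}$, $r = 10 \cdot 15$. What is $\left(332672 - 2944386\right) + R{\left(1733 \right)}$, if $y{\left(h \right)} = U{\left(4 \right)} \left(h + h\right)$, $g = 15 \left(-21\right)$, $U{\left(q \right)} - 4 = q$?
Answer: $- \frac{16453943297}{6300} \approx -2.6117 \cdot 10^{6}$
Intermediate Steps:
$U{\left(q \right)} = 4 + q$
$g = -315$
$y{\left(h \right)} = 16 h$ ($y{\left(h \right)} = \left(4 + 4\right) \left(h + h\right) = 8 \cdot 2 h = 16 h$)
$r = 150$
$R{\left(f \right)} = \frac{19}{252} - \frac{f}{75}$ ($R{\left(f \right)} = - \frac{\frac{16 f}{150} + \frac{190}{-315}}{8} = - \frac{16 f \frac{1}{150} + 190 \left(- \frac{1}{315}\right)}{8} = - \frac{\frac{8 f}{75} - \frac{38}{63}}{8} = - \frac{- \frac{38}{63} + \frac{8 f}{75}}{8} = \frac{19}{252} - \frac{f}{75}$)
$\left(332672 - 2944386\right) + R{\left(1733 \right)} = \left(332672 - 2944386\right) + \left(\frac{19}{252} - \frac{1733}{75}\right) = -2611714 + \left(\frac{19}{252} - \frac{1733}{75}\right) = -2611714 - \frac{145097}{6300} = - \frac{16453943297}{6300}$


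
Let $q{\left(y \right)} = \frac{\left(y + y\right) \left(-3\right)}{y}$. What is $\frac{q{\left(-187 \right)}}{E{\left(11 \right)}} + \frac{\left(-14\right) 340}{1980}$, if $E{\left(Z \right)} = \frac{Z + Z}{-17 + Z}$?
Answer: $- \frac{76}{99} \approx -0.76768$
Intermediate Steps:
$E{\left(Z \right)} = \frac{2 Z}{-17 + Z}$
$q{\left(y \right)} = -6$ ($q{\left(y \right)} = \frac{2 y \left(-3\right)}{y} = \frac{\left(-6\right) y}{y} = -6$)
$\frac{q{\left(-187 \right)}}{E{\left(11 \right)}} + \frac{\left(-14\right) 340}{1980} = - \frac{6}{2 \cdot 11 \frac{1}{-17 + 11}} + \frac{\left(-14\right) 340}{1980} = - \frac{6}{2 \cdot 11 \frac{1}{-6}} - \frac{238}{99} = - \frac{6}{2 \cdot 11 \left(- \frac{1}{6}\right)} - \frac{238}{99} = - \frac{6}{- \frac{11}{3}} - \frac{238}{99} = \left(-6\right) \left(- \frac{3}{11}\right) - \frac{238}{99} = \frac{18}{11} - \frac{238}{99} = - \frac{76}{99}$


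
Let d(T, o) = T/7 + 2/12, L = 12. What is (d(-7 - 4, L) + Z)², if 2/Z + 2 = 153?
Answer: 77880625/40220964 ≈ 1.9363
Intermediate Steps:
Z = 2/151 (Z = 2/(-2 + 153) = 2/151 ≈ 0.013245)
d(T, o) = ⅙ + T/7 (d(T, o) = T*(⅐) + 2*(1/12) = T/7 + ⅙ = ⅙ + T/7)
(d(-7 - 4, L) + Z)² = ((⅙ + (-7 - 4)/7) + 2/151)² = ((⅙ + (⅐)*(-11)) + 2/151)² = ((⅙ - 11/7) + 2/151)² = (-59/42 + 2/151)² = (-8825/6342)² = 77880625/40220964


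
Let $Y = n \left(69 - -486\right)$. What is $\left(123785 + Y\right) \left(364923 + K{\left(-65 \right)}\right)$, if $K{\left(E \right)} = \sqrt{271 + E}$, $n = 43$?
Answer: $53880880950 + 147650 \sqrt{206} \approx 5.3883 \cdot 10^{10}$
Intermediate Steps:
$Y = 23865$ ($Y = 43 \left(69 - -486\right) = 43 \left(69 + 486\right) = 43 \cdot 555 = 23865$)
$\left(123785 + Y\right) \left(364923 + K{\left(-65 \right)}\right) = \left(123785 + 23865\right) \left(364923 + \sqrt{271 - 65}\right) = 147650 \left(364923 + \sqrt{206}\right) = 53880880950 + 147650 \sqrt{206}$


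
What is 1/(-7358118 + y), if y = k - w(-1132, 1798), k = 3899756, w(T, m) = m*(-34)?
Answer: -1/3397230 ≈ -2.9436e-7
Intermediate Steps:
w(T, m) = -34*m
y = 3960888 (y = 3899756 - (-34)*1798 = 3899756 - 1*(-61132) = 3899756 + 61132 = 3960888)
1/(-7358118 + y) = 1/(-7358118 + 3960888) = 1/(-3397230) = -1/3397230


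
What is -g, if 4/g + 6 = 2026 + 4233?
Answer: -4/6253 ≈ -0.00063969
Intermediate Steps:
g = 4/6253 (g = 4/(-6 + (2026 + 4233)) = 4/(-6 + 6259) = 4/6253 ≈ 0.00063969)
-g = -1*4/6253 = -4/6253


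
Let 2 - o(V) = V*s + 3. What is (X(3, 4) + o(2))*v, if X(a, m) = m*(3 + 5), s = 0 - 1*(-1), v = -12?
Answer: -348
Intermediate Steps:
s = 1 (s = 0 + 1 = 1)
X(a, m) = 8*m (X(a, m) = m*8 = 8*m)
o(V) = -1 - V (o(V) = 2 - (V*1 + 3) = 2 - (V + 3) = 2 - (3 + V) = 2 + (-3 - V) = -1 - V)
(X(3, 4) + o(2))*v = (8*4 + (-1 - 1*2))*(-12) = (32 + (-1 - 2))*(-12) = (32 - 3)*(-12) = 29*(-12) = -348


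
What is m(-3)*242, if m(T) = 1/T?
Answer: -242/3 ≈ -80.667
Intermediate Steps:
m(-3)*242 = 242/(-3) = -⅓*242 = -242/3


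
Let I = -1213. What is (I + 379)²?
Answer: 695556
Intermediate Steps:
(I + 379)² = (-1213 + 379)² = (-834)² = 695556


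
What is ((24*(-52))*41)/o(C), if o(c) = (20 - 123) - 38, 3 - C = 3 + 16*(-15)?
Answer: 17056/47 ≈ 362.89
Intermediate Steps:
C = 240 (C = 3 - (3 + 16*(-15)) = 3 - (3 - 240) = 3 - 1*(-237) = 3 + 237 = 240)
o(c) = -141 (o(c) = -103 - 38 = -141)
((24*(-52))*41)/o(C) = ((24*(-52))*41)/(-141) = -1248*41*(-1/141) = -51168*(-1/141) = 17056/47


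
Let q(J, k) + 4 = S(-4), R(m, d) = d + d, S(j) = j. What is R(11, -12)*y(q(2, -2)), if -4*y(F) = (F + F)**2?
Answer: 1536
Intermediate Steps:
R(m, d) = 2*d
q(J, k) = -8 (q(J, k) = -4 - 4 = -8)
y(F) = -F**2 (y(F) = -(F + F)**2/4 = -4*F**2/4 = -F**2)
R(11, -12)*y(q(2, -2)) = (2*(-12))*(-1*(-8)**2) = -(-24)*64 = -24*(-64) = 1536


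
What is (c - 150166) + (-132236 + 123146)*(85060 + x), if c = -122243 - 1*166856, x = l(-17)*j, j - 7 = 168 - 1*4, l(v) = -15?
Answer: -750318815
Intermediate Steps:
j = 171 (j = 7 + (168 - 1*4) = 7 + (168 - 4) = 7 + 164 = 171)
x = -2565 (x = -15*171 = -2565)
c = -289099 (c = -122243 - 166856 = -289099)
(c - 150166) + (-132236 + 123146)*(85060 + x) = (-289099 - 150166) + (-132236 + 123146)*(85060 - 2565) = -439265 - 9090*82495 = -439265 - 749879550 = -750318815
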